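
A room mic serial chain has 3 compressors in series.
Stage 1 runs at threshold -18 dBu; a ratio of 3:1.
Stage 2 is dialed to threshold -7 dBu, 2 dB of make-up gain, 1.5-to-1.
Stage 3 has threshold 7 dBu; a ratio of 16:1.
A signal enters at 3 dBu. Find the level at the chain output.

-9 dBu

Stage 1: 21 dB above -18 dBu, reduced 3:1 to 7 dB above → -11 dBu.
Stage 2: below threshold (-11 ≤ -7); passes unchanged; make-up brings it to -9 dBu.
Stage 3: below threshold (-9 ≤ 7); passes unchanged; output -9 dBu.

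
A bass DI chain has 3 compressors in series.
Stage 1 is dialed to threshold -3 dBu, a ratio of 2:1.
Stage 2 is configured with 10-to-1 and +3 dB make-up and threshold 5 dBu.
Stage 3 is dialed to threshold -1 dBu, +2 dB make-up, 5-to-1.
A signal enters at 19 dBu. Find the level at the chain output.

2.86 dBu

Stage 1: 19 dBu is 22 dB over -3 dBu; at 2:1 that becomes 11 dB over, giving 8 dBu.
Stage 2: 3 dB above 5 dBu, reduced 10:1 to 0.3 dB above → 5.3 dBu; +3 dB make-up → 8.3 dBu.
Stage 3: 8.3 dBu is 9.3 dB over -1 dBu; at 5:1 that becomes 1.86 dB over, giving 0.86 dBu; +2 dB make-up → 2.86 dBu.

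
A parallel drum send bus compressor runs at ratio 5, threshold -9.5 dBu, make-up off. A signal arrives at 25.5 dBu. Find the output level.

The input is 35 dB above the -9.5 dBu threshold.
At 5:1 the overshoot is divided by 5, leaving 7 dB above threshold.
So the level is -9.5 + 7 = -2.5 dBu.

-2.5 dBu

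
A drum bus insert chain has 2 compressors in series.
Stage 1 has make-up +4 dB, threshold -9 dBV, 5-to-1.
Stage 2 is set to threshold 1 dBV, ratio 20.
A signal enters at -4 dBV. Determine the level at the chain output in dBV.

-4 dBV

Stage 1: -4 dBV is 5 dB over -9 dBV; at 5:1 that becomes 1 dB over, giving -8 dBV; +4 dB make-up → -4 dBV.
Stage 2: -4 dBV is at or below the 1 dBV threshold — no compression; output -4 dBV.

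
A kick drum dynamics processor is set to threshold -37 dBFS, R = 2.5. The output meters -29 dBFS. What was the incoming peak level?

-17 dBFS

That's 8 dB above the -37 dBFS threshold.
Undo the ratio: input overshoot = 8 × 2.5 = 20 dB, giving input = -17 dBFS.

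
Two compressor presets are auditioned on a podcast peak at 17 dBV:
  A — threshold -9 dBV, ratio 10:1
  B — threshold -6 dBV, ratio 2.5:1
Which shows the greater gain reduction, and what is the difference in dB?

A, by 9.6 dB

A: overshoot 26 dB → output overshoot 2.6 dB → GR 23.4 dB.
B: overshoot 23 dB → output overshoot 9.2 dB → GR 13.8 dB.
Difference: 9.6 dB in favour of A.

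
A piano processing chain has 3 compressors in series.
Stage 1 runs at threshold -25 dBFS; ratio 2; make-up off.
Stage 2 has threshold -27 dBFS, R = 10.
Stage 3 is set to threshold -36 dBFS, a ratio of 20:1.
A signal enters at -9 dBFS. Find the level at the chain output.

-35.5 dBFS

Stage 1: -9 dBFS is 16 dB over -25 dBFS; at 2:1 that becomes 8 dB over, giving -17 dBFS.
Stage 2: 10 dB above -27 dBFS, reduced 10:1 to 1 dB above → -26 dBFS.
Stage 3: 10 dB above -36 dBFS, reduced 20:1 to 0.5 dB above → -35.5 dBFS.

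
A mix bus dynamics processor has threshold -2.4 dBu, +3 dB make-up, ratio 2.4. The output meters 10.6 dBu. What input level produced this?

21.6 dBu

Remove make-up: 10.6 − 3 = 7.6 dBu.
Post-compression overshoot = 7.6 − (-2.4) = 10 dB.
Before 2.4:1 compression the overshoot was 10 × 2.4 = 24 dB, so input = -2.4 + 24 = 21.6 dBu.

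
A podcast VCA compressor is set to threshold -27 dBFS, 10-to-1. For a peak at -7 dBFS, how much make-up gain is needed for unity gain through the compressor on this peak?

18 dB

The peak compresses to -27 + 20/10 = -25 dBFS.
To reach -7 dBFS requires -7 − (-25) = 18 dB of make-up.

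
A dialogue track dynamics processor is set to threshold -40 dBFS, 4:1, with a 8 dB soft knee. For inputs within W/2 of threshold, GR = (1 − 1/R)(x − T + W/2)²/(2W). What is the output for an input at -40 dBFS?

-40.75 dBFS

x − T + W/2 = -40 − (-40) + 4 = 4.
GR = (1 − 1/4) × 4² / 16 = 0.75 × 16 / 16 = 0.75 dB.
Output = -40 − 0.75 = -40.75 dBFS.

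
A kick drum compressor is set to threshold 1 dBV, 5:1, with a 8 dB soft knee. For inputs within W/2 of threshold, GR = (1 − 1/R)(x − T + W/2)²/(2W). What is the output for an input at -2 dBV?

x − T + W/2 = -2 − 1 + 4 = 1.
GR = (1 − 1/5) × 1² / 16 = 0.8 × 1 / 16 = 0.05 dB.
Output = -2 − 0.05 = -2.05 dBV.

-2.05 dBV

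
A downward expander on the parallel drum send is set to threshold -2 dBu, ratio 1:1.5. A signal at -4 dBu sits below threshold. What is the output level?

Undershoot = (-2) − (-4) = 2 dB.
At 1:1.5, that expands to 3 dB under threshold.
Output = -2 − 3 = -5 dBu.

-5 dBu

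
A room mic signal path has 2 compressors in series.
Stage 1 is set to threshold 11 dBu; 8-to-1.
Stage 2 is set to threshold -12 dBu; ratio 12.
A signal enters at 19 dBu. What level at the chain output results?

-10 dBu

Stage 1: 8 dB above 11 dBu, reduced 8:1 to 1 dB above → 12 dBu.
Stage 2: 12 dBu is 24 dB over -12 dBu; at 12:1 that becomes 2 dB over, giving -10 dBu.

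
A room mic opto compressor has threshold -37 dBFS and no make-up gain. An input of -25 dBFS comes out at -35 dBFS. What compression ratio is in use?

6:1

Input overshoot = -25 − (-37) = 12 dB; output overshoot = -35 − (-37) = 2 dB.
Ratio = 12 / 2 = 6.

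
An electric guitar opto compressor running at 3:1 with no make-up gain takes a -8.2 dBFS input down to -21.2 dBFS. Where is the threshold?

Gain reduction = -8.2 − (-21.2) = 13 dB; output overshoot = GR / (R − 1) = 13 / 2 = 6.5 dB.
Threshold = output − output overshoot = -21.2 − 6.5 = -27.7 dBFS.

-27.7 dBFS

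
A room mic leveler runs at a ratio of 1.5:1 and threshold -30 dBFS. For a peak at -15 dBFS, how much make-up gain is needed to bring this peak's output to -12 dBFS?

The peak compresses to -30 + 15/1.5 = -20 dBFS.
To reach -12 dBFS requires -12 − (-20) = 8 dB of make-up.

8 dB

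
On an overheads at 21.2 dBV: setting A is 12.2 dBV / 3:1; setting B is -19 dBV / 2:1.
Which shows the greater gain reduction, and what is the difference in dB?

A: overshoot 9 dB → output overshoot 3 dB → GR 6 dB.
B: overshoot 40.2 dB → output overshoot 20.1 dB → GR 20.1 dB.
B applies 14.1 dB more gain reduction.

B, by 14.1 dB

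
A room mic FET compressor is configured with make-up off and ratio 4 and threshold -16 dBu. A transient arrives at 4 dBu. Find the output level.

Overshoot: 4 − (-16) = 20 dB.
At 4:1 the overshoot is divided by 4, leaving 5 dB above threshold.
So the level is -16 + 5 = -11 dBu.

-11 dBu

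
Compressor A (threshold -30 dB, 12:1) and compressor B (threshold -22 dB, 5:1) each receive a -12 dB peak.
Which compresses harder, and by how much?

A: 18 dB over, compressed to 1.5 dB over, so 16.5 dB of GR.
B: 10 dB over, compressed to 2 dB over, so 8 dB of GR.
Difference: 8.5 dB in favour of A.

A, by 8.5 dB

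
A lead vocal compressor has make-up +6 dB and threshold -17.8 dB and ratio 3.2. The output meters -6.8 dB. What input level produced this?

-1.8 dB

Before make-up, the level was -6.8 − 6 = -12.8 dB.
Post-compression overshoot = -12.8 − (-17.8) = 5 dB.
Undo the ratio: input overshoot = 5 × 3.2 = 16 dB, giving input = -1.8 dB.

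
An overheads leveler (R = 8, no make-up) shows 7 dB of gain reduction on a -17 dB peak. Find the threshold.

-25 dB

Gain reduction = -17 − (-24) = 7 dB; output overshoot = GR / (R − 1) = 7 / 7 = 1 dB.
Threshold = output − output overshoot = -24 − 1 = -25 dB.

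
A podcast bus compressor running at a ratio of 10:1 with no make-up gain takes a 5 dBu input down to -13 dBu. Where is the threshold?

Input is 20 dB above T (since output overshoot × R = input overshoot: (-13 − T)·10 = 5 − T gives T = -15 dBu).
Check: -15 + (5 − (-15))/10 = -15 + 2 = -13 dBu. ✓

-15 dBu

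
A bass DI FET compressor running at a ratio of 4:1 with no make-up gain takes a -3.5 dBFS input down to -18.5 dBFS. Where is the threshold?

-23.5 dBFS

Gain reduction = -3.5 − (-18.5) = 15 dB; output overshoot = GR / (R − 1) = 15 / 3 = 5 dB.
Threshold = output − output overshoot = -18.5 − 5 = -23.5 dBFS.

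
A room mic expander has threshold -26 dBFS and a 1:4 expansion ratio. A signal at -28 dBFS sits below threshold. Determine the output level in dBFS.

-34 dBFS

Below threshold, a 1:4 expander applies gain = (4−1)×(T − x) of attenuation.
(4−1) × 2 = 6 dB, so output = -28 − 6 = -34 dBFS.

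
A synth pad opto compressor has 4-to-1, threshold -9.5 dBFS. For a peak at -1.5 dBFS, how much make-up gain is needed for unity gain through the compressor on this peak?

6 dB

Overshoot 8 dB → 8/4 = 2 dB after compression, so the compressed level is -9.5 + 2 = -7.5 dBFS.
Make-up = target − compressed = -1.5 − (-7.5) = 6 dB.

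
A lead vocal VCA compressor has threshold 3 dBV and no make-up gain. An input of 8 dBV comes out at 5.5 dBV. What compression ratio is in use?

2:1

Input overshoot = 8 − 3 = 5 dB; output overshoot = 5.5 − 3 = 2.5 dB.
Ratio = 5 / 2.5 = 2.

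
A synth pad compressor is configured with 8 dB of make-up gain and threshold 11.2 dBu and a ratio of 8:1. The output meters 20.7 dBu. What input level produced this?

23.2 dBu

Remove make-up: 20.7 − 8 = 12.7 dBu.
That's 1.5 dB above the 11.2 dBu threshold.
Input overshoot = R × output overshoot = 12 dB → input = 11.2 + 12 = 23.2 dBu.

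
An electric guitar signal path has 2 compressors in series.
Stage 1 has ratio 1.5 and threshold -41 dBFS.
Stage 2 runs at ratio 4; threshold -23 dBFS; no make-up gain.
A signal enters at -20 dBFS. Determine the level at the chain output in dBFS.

Stage 1: 21 dB above -41 dBFS, reduced 1.5:1 to 14 dB above → -27 dBFS.
Stage 2: -27 dBFS is at or below the -23 dBFS threshold — no compression; output -27 dBFS.

-27 dBFS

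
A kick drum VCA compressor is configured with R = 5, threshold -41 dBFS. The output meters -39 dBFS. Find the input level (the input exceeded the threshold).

Post-compression overshoot = -39 − (-41) = 2 dB.
Before 5:1 compression the overshoot was 2 × 5 = 10 dB, so input = -41 + 10 = -31 dBFS.

-31 dBFS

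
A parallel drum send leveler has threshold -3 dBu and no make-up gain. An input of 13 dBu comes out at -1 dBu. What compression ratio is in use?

8:1

Input overshoot = 13 − (-3) = 16 dB; output overshoot = -1 − (-3) = 2 dB.
Ratio = 16 / 2 = 8.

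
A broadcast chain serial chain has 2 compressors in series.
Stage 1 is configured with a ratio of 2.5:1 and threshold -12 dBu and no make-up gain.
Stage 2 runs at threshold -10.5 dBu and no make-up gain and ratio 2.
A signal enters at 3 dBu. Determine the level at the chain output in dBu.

Stage 1: overshoot 15 dB → 15/2.5 = 6 dB → -6 dBu.
Stage 2: 4.5 dB above -10.5 dBu, reduced 2:1 to 2.25 dB above → -8.25 dBu.

-8.25 dBu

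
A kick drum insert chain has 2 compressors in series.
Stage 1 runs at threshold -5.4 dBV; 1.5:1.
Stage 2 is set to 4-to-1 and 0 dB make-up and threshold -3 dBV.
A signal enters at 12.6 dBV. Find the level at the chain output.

Stage 1: 12.6 dBV is 18 dB over -5.4 dBV; at 1.5:1 that becomes 12 dB over, giving 6.6 dBV.
Stage 2: 6.6 dBV is 9.6 dB over -3 dBV; at 4:1 that becomes 2.4 dB over, giving -0.6 dBV.

-0.6 dBV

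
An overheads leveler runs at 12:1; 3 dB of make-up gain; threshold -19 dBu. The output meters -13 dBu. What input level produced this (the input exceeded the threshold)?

Remove make-up: -13 − 3 = -16 dBu.
Post-compression overshoot = -16 − (-19) = 3 dB.
Undo the ratio: input overshoot = 3 × 12 = 36 dB, giving input = 17 dBu.

17 dBu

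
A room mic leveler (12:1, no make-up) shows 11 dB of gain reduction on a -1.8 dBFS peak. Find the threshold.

Let T be the threshold. Output overshoot = (input overshoot)/R, so -12.8 − T = (-1.8 − T)/12.
12·(-12.8 − T) = -1.8 − T → 11·T = -153.6 − (-1.8) = -151.8.
T = -151.8/11 = -13.8 dBFS.

-13.8 dBFS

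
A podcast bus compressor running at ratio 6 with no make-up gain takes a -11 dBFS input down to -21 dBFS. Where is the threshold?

Gain reduction = -11 − (-21) = 10 dB; output overshoot = GR / (R − 1) = 10 / 5 = 2 dB.
Threshold = output − output overshoot = -21 − 2 = -23 dBFS.

-23 dBFS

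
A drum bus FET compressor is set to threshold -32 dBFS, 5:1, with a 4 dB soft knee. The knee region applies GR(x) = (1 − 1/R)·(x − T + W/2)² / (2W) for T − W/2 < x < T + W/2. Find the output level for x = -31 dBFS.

-31.9 dBFS

x − T + W/2 = -31 − (-32) + 2 = 3.
GR = (1 − 1/5) × 3² / 8 = 0.8 × 9 / 8 = 0.9 dB.
Output = -31 − 0.9 = -31.9 dBFS.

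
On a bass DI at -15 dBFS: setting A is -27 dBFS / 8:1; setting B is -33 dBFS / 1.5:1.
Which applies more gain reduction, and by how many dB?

A, by 4.5 dB

A: 12 dB over, compressed to 1.5 dB over, so 10.5 dB of GR.
B: 18 dB over, compressed to 12 dB over, so 6 dB of GR.
A applies 4.5 dB more gain reduction.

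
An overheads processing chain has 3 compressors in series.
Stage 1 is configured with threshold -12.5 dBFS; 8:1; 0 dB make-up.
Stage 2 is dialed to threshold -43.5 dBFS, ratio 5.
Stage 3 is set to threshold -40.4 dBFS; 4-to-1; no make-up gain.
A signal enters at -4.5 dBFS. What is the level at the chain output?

Stage 1: -4.5 dBFS is 8 dB over -12.5 dBFS; at 8:1 that becomes 1 dB over, giving -11.5 dBFS.
Stage 2: -11.5 dBFS is 32 dB over -43.5 dBFS; at 5:1 that becomes 6.4 dB over, giving -37.1 dBFS.
Stage 3: overshoot 3.3 dB → 3.3/4 = 0.825 dB → -39.575 dBFS.

-39.575 dBFS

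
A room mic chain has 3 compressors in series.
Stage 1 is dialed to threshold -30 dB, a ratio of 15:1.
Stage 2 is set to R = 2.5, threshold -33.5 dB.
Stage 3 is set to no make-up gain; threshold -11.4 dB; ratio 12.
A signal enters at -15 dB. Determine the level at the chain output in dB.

-31.7 dB

Stage 1: 15 dB above -30 dB, reduced 15:1 to 1 dB above → -29 dB.
Stage 2: overshoot 4.5 dB → 4.5/2.5 = 1.8 dB → -31.7 dB.
Stage 3: below threshold (-31.7 ≤ -11.4); passes unchanged; output -31.7 dB.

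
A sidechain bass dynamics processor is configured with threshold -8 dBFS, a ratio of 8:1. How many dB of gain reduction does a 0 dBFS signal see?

Overshoot = 0 − (-8) = 8 dB.
After 8:1 compression the overshoot becomes 8/8 = 1 dB.
Gain reduction = 8 − 1 = 7 dB.

7 dB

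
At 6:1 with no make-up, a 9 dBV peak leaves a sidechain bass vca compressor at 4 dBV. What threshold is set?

Gain reduction = 9 − 4 = 5 dB; output overshoot = GR / (R − 1) = 5 / 5 = 1 dB.
Threshold = output − output overshoot = 4 − 1 = 3 dBV.

3 dBV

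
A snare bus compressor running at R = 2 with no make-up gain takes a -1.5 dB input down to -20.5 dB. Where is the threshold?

Gain reduction = -1.5 − (-20.5) = 19 dB; output overshoot = GR / (R − 1) = 19 / 1 = 19 dB.
Threshold = output − output overshoot = -20.5 − 19 = -39.5 dB.

-39.5 dB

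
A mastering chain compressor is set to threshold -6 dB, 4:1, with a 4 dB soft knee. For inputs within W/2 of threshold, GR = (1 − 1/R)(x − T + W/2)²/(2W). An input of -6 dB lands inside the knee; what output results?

x − T + W/2 = -6 − (-6) + 2 = 2.
GR = (1 − 1/4) × 2² / 8 = 0.75 × 4 / 8 = 0.375 dB.
Output = -6 − 0.375 = -6.375 dB.

-6.375 dB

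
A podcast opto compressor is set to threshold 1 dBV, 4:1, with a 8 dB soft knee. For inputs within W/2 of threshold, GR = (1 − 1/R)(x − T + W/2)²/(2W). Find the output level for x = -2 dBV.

x − T + W/2 = -2 − 1 + 4 = 1.
GR = (1 − 1/4) × 1² / 16 = 0.75 × 1 / 16 = 0.046875 dB.
Output = -2 − 0.046875 = -2.046875 dBV.

-2.046875 dBV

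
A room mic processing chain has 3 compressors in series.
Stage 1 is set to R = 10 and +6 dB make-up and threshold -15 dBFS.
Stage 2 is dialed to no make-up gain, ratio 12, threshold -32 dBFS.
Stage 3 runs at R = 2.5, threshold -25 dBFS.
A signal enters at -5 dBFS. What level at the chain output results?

-30 dBFS

Stage 1: 10 dB above -15 dBFS, reduced 10:1 to 1 dB above → -14 dBFS; +6 dB make-up → -8 dBFS.
Stage 2: 24 dB above -32 dBFS, reduced 12:1 to 2 dB above → -30 dBFS.
Stage 3: below threshold (-30 ≤ -25); passes unchanged; output -30 dBFS.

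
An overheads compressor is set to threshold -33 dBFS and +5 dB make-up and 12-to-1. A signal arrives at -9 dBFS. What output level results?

-26 dBFS

-9 dBFS sits 24 dB over threshold.
12:1 compression reduces that to 24/12 = 2 dB over.
So the level is -33 + 2 = -31 dBFS; make-up adds 5 dB, giving -26 dBFS.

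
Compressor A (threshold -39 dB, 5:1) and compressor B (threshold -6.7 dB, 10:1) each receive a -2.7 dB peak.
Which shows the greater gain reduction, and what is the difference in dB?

A, by 25.44 dB

A: 36.3 dB over, compressed to 7.26 dB over, so 29.04 dB of GR.
B: 4 dB over, compressed to 0.4 dB over, so 3.6 dB of GR.
A applies 25.44 dB more gain reduction.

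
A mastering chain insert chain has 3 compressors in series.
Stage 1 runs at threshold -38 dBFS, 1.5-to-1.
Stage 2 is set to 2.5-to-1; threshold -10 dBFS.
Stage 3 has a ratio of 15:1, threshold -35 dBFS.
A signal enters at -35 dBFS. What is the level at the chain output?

Stage 1: overshoot 3 dB → 3/1.5 = 2 dB → -36 dBFS.
Stage 2: -36 dBFS is at or below the -10 dBFS threshold — no compression; output -36 dBFS.
Stage 3: -36 dBFS is at or below the -35 dBFS threshold — no compression; output -36 dBFS.

-36 dBFS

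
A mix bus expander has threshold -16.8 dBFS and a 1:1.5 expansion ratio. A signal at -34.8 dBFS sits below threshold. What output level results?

Below threshold, a 1:1.5 expander applies gain = (1.5−1)×(T − x) of attenuation.
(1.5−1) × 18 = 9 dB, so output = -34.8 − 9 = -43.8 dBFS.

-43.8 dBFS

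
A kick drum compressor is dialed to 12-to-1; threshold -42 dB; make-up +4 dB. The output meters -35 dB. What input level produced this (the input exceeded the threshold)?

-6 dB

Stripping the +4 dB make-up gives -39 dB at the gain stage.
Post-compression overshoot = -39 − (-42) = 3 dB.
Before 12:1 compression the overshoot was 3 × 12 = 36 dB, so input = -42 + 36 = -6 dB.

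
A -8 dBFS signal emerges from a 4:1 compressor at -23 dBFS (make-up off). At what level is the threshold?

Gain reduction = -8 − (-23) = 15 dB; output overshoot = GR / (R − 1) = 15 / 3 = 5 dB.
Threshold = output − output overshoot = -23 − 5 = -28 dBFS.

-28 dBFS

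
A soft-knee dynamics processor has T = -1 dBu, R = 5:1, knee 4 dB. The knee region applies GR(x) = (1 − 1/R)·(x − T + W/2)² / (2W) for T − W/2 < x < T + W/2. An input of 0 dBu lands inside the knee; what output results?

x − T + W/2 = 0 − (-1) + 2 = 3.
GR = (1 − 1/5) × 3² / 8 = 0.8 × 9 / 8 = 0.9 dB.
Output = 0 − 0.9 = -0.9 dBu.

-0.9 dBu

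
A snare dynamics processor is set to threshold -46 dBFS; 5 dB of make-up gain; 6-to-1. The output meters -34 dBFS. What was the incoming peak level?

Before make-up, the level was -34 − 5 = -39 dBFS.
The compressed level sits -39 − (-46) = 7 dB over threshold.
Undo the ratio: input overshoot = 7 × 6 = 42 dB, giving input = -4 dBFS.

-4 dBFS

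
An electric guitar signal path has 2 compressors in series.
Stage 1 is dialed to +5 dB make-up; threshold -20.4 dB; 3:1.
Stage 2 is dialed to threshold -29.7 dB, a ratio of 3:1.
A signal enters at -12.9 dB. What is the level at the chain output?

-24.1 dB

Stage 1: 7.5 dB above -20.4 dB, reduced 3:1 to 2.5 dB above → -17.9 dB; +5 dB make-up → -12.9 dB.
Stage 2: overshoot 16.8 dB → 16.8/3 = 5.6 dB → -24.1 dB.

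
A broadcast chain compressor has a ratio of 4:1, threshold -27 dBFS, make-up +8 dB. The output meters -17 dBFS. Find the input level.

-19 dBFS

Stripping the +8 dB make-up gives -25 dBFS at the gain stage.
Post-compression overshoot = -25 − (-27) = 2 dB.
Input overshoot = R × output overshoot = 8 dB → input = -27 + 8 = -19 dBFS.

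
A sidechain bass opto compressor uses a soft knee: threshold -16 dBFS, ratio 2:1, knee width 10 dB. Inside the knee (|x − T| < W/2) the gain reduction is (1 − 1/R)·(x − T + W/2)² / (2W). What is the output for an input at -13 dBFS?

-14.6 dBFS

x − T + W/2 = -13 − (-16) + 5 = 8.
GR = (1 − 1/2) × 8² / 20 = 0.5 × 64 / 20 = 1.6 dB.
Output = -13 − 1.6 = -14.6 dBFS.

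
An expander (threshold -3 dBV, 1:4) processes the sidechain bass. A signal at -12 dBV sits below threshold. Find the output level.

Undershoot = (-3) − (-12) = 9 dB.
At 1:4, that expands to 36 dB under threshold.
Output = -3 − 36 = -39 dBV.

-39 dBV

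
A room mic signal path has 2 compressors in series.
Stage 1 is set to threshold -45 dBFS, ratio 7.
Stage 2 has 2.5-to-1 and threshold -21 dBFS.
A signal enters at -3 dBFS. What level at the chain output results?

Stage 1: 42 dB above -45 dBFS, reduced 7:1 to 6 dB above → -39 dBFS.
Stage 2: -39 dBFS is at or below the -21 dBFS threshold — no compression; output -39 dBFS.

-39 dBFS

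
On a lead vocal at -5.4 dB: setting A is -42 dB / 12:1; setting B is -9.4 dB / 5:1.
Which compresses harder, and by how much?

A: overshoot 36.6 dB → output overshoot 3.05 dB → GR 33.55 dB.
B: overshoot 4 dB → output overshoot 0.8 dB → GR 3.2 dB.
A reduces 30.35 dB more.

A, by 30.35 dB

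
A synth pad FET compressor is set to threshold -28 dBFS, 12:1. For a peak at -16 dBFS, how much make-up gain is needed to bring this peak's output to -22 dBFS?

Overshoot 12 dB → 12/12 = 1 dB after compression, so the compressed level is -28 + 1 = -27 dBFS.
Make-up = target − compressed = -22 − (-27) = 5 dB.

5 dB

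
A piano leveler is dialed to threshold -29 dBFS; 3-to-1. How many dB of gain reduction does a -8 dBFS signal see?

14 dB

The signal is 21 dB above threshold.
At 3:1, output sits 21/3 = 7 dB above threshold.
Gain reduction = 21 − 7 = 14 dB.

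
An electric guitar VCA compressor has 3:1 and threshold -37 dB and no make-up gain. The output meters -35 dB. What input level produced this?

Post-compression overshoot = -35 − (-37) = 2 dB.
Input overshoot = R × output overshoot = 6 dB → input = -37 + 6 = -31 dB.

-31 dB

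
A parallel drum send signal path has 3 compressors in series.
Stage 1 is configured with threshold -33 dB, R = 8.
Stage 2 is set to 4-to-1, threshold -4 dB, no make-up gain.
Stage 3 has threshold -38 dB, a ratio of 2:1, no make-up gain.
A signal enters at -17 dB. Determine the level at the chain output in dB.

-34.5 dB

Stage 1: -17 dB is 16 dB over -33 dB; at 8:1 that becomes 2 dB over, giving -31 dB.
Stage 2: below threshold (-31 ≤ -4); passes unchanged; output -31 dB.
Stage 3: overshoot 7 dB → 7/2 = 3.5 dB → -34.5 dB.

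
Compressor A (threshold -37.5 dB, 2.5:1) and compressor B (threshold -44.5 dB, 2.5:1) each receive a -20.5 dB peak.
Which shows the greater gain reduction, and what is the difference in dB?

A: GR = 17 − 17/2.5 = 10.2 dB.
B: GR = 24 − 24/2.5 = 14.4 dB.
Difference: 4.2 dB in favour of B.

B, by 4.2 dB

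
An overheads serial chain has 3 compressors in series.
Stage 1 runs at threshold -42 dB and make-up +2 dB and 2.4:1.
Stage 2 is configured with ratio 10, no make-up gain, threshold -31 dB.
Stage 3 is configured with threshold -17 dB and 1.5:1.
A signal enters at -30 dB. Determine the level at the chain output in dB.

-35 dB

Stage 1: -30 dB is 12 dB over -42 dB; at 2.4:1 that becomes 5 dB over, giving -37 dB; +2 dB make-up → -35 dB.
Stage 2: -35 dB is at or below the -31 dB threshold — no compression; output -35 dB.
Stage 3: -35 dB ≤ -17 dB, so stage 3 doesn't engage; output -35 dB.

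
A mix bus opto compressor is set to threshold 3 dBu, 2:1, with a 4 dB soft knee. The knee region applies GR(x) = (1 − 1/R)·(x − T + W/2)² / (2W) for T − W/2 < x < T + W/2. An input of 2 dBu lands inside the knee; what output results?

x − T + W/2 = 2 − 3 + 2 = 1.
GR = (1 − 1/2) × 1² / 8 = 0.5 × 1 / 8 = 0.0625 dB.
Output = 2 − 0.0625 = 1.9375 dBu.

1.9375 dBu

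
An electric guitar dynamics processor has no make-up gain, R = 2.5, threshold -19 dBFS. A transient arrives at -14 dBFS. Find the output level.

-17 dBFS

Overshoot: -14 − (-19) = 5 dB.
The 5 dB excess becomes 2 dB after 2.5:1 reduction.
So the level is -19 + 2 = -17 dBFS.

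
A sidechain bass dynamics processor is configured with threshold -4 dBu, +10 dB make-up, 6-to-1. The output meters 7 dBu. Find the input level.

Before make-up, the level was 7 − 10 = -3 dBu.
That's 1 dB above the -4 dBu threshold.
Undo the ratio: input overshoot = 1 × 6 = 6 dB, giving input = 2 dBu.

2 dBu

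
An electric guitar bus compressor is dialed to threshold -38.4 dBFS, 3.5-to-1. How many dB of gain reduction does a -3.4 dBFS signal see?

The signal is 35 dB above threshold.
A 3.5:1 ratio leaves 10 dB of that excess.
So the signal is attenuated by 35 − 10 = 25 dB.

25 dB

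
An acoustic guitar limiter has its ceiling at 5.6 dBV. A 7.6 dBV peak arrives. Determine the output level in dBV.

5.6 dBV

At ∞:1, everything above 5.6 dBV is held at the ceiling.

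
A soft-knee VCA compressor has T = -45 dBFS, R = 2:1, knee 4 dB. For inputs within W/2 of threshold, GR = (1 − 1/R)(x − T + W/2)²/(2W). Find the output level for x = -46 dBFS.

x − T + W/2 = -46 − (-45) + 2 = 1.
GR = (1 − 1/2) × 1² / 8 = 0.5 × 1 / 8 = 0.0625 dB.
Output = -46 − 0.0625 = -46.0625 dBFS.

-46.0625 dBFS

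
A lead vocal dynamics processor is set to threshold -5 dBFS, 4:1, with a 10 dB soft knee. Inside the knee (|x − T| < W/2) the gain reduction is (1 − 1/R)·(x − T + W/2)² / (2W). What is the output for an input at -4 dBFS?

-5.35 dBFS

x − T + W/2 = -4 − (-5) + 5 = 6.
GR = (1 − 1/4) × 6² / 20 = 0.75 × 36 / 20 = 1.35 dB.
Output = -4 − 1.35 = -5.35 dBFS.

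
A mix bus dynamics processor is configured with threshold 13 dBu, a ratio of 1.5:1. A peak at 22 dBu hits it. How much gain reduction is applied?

3 dB

Overshoot = 22 − 13 = 9 dB.
After 1.5:1 compression the overshoot becomes 9/1.5 = 6 dB.
Gain reduction = 9 − 6 = 3 dB.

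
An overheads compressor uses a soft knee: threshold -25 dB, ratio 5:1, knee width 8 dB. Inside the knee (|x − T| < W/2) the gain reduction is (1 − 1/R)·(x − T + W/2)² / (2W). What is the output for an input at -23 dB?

x − T + W/2 = -23 − (-25) + 4 = 6.
GR = (1 − 1/5) × 6² / 16 = 0.8 × 36 / 16 = 1.8 dB.
Output = -23 − 1.8 = -24.8 dB.

-24.8 dB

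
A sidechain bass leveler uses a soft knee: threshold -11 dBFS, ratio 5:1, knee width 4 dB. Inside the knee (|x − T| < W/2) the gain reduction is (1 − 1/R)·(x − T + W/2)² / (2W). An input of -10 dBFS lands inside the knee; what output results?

x − T + W/2 = -10 − (-11) + 2 = 3.
GR = (1 − 1/5) × 3² / 8 = 0.8 × 9 / 8 = 0.9 dB.
Output = -10 − 0.9 = -10.9 dBFS.

-10.9 dBFS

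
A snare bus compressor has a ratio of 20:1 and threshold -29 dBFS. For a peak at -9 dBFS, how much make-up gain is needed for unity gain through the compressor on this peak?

Overshoot 20 dB → 20/20 = 1 dB after compression, so the compressed level is -29 + 1 = -28 dBFS.
Make-up = target − compressed = -9 − (-28) = 19 dB.

19 dB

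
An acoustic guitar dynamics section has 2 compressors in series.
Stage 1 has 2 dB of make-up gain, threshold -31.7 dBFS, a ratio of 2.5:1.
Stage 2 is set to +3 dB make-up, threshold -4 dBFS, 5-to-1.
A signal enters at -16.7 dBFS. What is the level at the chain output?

Stage 1: overshoot 15 dB → 15/2.5 = 6 dB → -25.7 dBFS; +2 dB make-up → -23.7 dBFS.
Stage 2: -23.7 dBFS is at or below the -4 dBFS threshold — no compression; make-up brings it to -20.7 dBFS.

-20.7 dBFS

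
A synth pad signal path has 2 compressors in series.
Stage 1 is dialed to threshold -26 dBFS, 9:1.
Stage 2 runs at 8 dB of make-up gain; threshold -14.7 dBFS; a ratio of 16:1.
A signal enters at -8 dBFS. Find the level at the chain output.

Stage 1: 18 dB above -26 dBFS, reduced 9:1 to 2 dB above → -24 dBFS.
Stage 2: below threshold (-24 ≤ -14.7); passes unchanged; make-up brings it to -16 dBFS.

-16 dBFS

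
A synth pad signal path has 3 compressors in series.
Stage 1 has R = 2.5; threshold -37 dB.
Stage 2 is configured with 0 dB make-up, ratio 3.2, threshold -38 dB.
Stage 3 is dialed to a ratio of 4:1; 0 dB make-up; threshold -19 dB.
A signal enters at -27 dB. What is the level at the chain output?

-36.4375 dB

Stage 1: -27 dB is 10 dB over -37 dB; at 2.5:1 that becomes 4 dB over, giving -33 dB.
Stage 2: overshoot 5 dB → 5/3.2 = 1.5625 dB → -36.4375 dB.
Stage 3: -36.4375 dB is at or below the -19 dB threshold — no compression; output -36.4375 dB.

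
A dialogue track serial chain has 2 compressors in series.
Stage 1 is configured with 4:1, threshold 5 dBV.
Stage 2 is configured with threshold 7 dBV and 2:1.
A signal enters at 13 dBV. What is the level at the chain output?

Stage 1: 13 dBV is 8 dB over 5 dBV; at 4:1 that becomes 2 dB over, giving 7 dBV.
Stage 2: 7 dBV is at or below the 7 dBV threshold — no compression; output 7 dBV.

7 dBV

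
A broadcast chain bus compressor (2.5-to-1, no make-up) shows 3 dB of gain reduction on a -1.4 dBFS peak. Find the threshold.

-6.4 dBFS

Let T be the threshold. Output overshoot = (input overshoot)/R, so -4.4 − T = (-1.4 − T)/2.5.
2.5·(-4.4 − T) = -1.4 − T → 1.5·T = -11 − (-1.4) = -9.6.
T = -9.6/1.5 = -6.4 dBFS.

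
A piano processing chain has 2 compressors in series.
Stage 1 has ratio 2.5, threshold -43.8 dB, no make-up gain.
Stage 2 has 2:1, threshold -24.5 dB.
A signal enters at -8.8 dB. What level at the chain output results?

-29.8 dB

Stage 1: overshoot 35 dB → 35/2.5 = 14 dB → -29.8 dB.
Stage 2: -29.8 dB ≤ -24.5 dB, so stage 2 doesn't engage; output -29.8 dB.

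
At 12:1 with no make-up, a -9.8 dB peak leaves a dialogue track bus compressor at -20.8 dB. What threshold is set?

Input is 12 dB above T (since output overshoot × R = input overshoot: (-20.8 − T)·12 = -9.8 − T gives T = -21.8 dB).
Check: -21.8 + (-9.8 − (-21.8))/12 = -21.8 + 1 = -20.8 dB. ✓

-21.8 dB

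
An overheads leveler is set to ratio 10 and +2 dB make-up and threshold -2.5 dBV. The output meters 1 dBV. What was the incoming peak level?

12.5 dBV

Remove make-up: 1 − 2 = -1 dBV.
Post-compression overshoot = -1 − (-2.5) = 1.5 dB.
Before 10:1 compression the overshoot was 1.5 × 10 = 15 dB, so input = -2.5 + 15 = 12.5 dBV.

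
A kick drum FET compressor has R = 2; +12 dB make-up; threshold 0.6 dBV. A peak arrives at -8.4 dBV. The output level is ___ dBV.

3.6 dBV

-8.4 dBV is 9 dB below the 0.6 dBV threshold, so no gain reduction is applied.
Make-up gain adds 12 dB: -8.4 + 12 = 3.6 dBV.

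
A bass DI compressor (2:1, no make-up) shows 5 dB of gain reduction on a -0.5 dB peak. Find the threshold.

Input is 10 dB above T (since output overshoot × R = input overshoot: (-5.5 − T)·2 = -0.5 − T gives T = -10.5 dB).
Check: -10.5 + (-0.5 − (-10.5))/2 = -10.5 + 5 = -5.5 dB. ✓

-10.5 dB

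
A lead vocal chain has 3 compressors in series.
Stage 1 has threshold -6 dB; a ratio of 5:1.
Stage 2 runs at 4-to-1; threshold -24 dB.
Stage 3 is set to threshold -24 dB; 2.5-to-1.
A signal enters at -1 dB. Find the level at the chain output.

Stage 1: 5 dB above -6 dB, reduced 5:1 to 1 dB above → -5 dB.
Stage 2: -5 dB is 19 dB over -24 dB; at 4:1 that becomes 4.75 dB over, giving -19.25 dB.
Stage 3: -19.25 dB is 4.75 dB over -24 dB; at 2.5:1 that becomes 1.9 dB over, giving -22.1 dB.

-22.1 dB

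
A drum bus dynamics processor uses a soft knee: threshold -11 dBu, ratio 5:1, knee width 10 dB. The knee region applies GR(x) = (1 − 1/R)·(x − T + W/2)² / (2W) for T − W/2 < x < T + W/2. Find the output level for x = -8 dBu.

x − T + W/2 = -8 − (-11) + 5 = 8.
GR = (1 − 1/5) × 8² / 20 = 0.8 × 64 / 20 = 2.56 dB.
Output = -8 − 2.56 = -10.56 dBu.

-10.56 dBu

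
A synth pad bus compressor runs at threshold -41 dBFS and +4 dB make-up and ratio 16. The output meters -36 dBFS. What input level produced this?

Before make-up, the level was -36 − 4 = -40 dBFS.
Post-compression overshoot = -40 − (-41) = 1 dB.
Input overshoot = R × output overshoot = 16 dB → input = -41 + 16 = -25 dBFS.

-25 dBFS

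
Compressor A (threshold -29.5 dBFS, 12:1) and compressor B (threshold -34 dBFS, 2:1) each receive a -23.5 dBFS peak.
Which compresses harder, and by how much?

A: overshoot 6 dB → output overshoot 0.5 dB → GR 5.5 dB.
B: overshoot 10.5 dB → output overshoot 5.25 dB → GR 5.25 dB.
A applies 0.25 dB more gain reduction.

A, by 0.25 dB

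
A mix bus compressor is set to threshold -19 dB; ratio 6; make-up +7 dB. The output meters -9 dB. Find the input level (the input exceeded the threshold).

Stripping the +7 dB make-up gives -16 dB at the gain stage.
Post-compression overshoot = -16 − (-19) = 3 dB.
Before 6:1 compression the overshoot was 3 × 6 = 18 dB, so input = -19 + 18 = -1 dB.

-1 dB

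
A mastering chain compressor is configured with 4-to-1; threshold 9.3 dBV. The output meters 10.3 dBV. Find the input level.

Post-compression overshoot = 10.3 − 9.3 = 1 dB.
Undo the ratio: input overshoot = 1 × 4 = 4 dB, giving input = 13.3 dBV.

13.3 dBV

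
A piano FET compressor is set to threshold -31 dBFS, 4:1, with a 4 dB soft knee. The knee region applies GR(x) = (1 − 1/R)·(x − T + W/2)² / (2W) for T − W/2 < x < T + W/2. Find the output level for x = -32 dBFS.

-32.09375 dBFS

x − T + W/2 = -32 − (-31) + 2 = 1.
GR = (1 − 1/4) × 1² / 8 = 0.75 × 1 / 8 = 0.09375 dB.
Output = -32 − 0.09375 = -32.09375 dBFS.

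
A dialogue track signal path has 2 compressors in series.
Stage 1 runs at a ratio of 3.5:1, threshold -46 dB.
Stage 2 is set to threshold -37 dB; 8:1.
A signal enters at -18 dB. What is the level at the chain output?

-38 dB

Stage 1: -18 dB is 28 dB over -46 dB; at 3.5:1 that becomes 8 dB over, giving -38 dB.
Stage 2: -38 dB ≤ -37 dB, so stage 2 doesn't engage; output -38 dB.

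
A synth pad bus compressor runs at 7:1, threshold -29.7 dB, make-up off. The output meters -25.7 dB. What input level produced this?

The compressed level sits -25.7 − (-29.7) = 4 dB over threshold.
Before 7:1 compression the overshoot was 4 × 7 = 28 dB, so input = -29.7 + 28 = -1.7 dB.

-1.7 dB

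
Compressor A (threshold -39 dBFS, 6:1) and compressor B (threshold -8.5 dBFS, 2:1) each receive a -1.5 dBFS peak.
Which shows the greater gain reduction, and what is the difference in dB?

A, by 27.75 dB

A: overshoot 37.5 dB → output overshoot 6.25 dB → GR 31.25 dB.
B: overshoot 7 dB → output overshoot 3.5 dB → GR 3.5 dB.
A applies 27.75 dB more gain reduction.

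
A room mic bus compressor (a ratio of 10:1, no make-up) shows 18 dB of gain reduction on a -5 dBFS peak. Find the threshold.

-25 dBFS

Gain reduction = -5 − (-23) = 18 dB; output overshoot = GR / (R − 1) = 18 / 9 = 2 dB.
Threshold = output − output overshoot = -23 − 2 = -25 dBFS.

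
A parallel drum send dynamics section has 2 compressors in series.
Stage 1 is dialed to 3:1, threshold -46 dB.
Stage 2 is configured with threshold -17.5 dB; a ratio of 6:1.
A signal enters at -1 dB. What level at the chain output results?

-31 dB

Stage 1: 45 dB above -46 dB, reduced 3:1 to 15 dB above → -31 dB.
Stage 2: -31 dB ≤ -17.5 dB, so stage 2 doesn't engage; output -31 dB.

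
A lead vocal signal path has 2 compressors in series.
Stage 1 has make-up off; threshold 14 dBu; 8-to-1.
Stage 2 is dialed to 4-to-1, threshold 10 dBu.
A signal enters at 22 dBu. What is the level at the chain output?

11.25 dBu

Stage 1: 22 dBu is 8 dB over 14 dBu; at 8:1 that becomes 1 dB over, giving 15 dBu.
Stage 2: overshoot 5 dB → 5/4 = 1.25 dB → 11.25 dBu.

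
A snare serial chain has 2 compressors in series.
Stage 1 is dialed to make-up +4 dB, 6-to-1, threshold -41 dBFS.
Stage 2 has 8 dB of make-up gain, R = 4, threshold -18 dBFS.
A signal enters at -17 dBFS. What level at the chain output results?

-25 dBFS

Stage 1: 24 dB above -41 dBFS, reduced 6:1 to 4 dB above → -37 dBFS; +4 dB make-up → -33 dBFS.
Stage 2: -33 dBFS is at or below the -18 dBFS threshold — no compression; make-up brings it to -25 dBFS.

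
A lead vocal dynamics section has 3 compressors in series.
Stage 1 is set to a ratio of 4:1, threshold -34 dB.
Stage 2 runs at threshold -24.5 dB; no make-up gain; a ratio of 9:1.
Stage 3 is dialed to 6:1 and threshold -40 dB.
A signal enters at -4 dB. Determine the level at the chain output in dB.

Stage 1: 30 dB above -34 dB, reduced 4:1 to 7.5 dB above → -26.5 dB.
Stage 2: -26.5 dB is at or below the -24.5 dB threshold — no compression; output -26.5 dB.
Stage 3: 13.5 dB above -40 dB, reduced 6:1 to 2.25 dB above → -37.75 dB.

-37.75 dB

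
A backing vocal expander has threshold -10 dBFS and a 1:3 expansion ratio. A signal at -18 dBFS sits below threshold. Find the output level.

-34 dBFS

Undershoot = (-10) − (-18) = 8 dB.
At 1:3, that expands to 24 dB under threshold.
Output = -10 − 24 = -34 dBFS.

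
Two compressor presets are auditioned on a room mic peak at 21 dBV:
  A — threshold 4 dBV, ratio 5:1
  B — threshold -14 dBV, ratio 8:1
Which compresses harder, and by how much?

A: GR = 17 − 17/5 = 13.6 dB.
B: GR = 35 − 35/8 = 30.625 dB.
B applies 17.025 dB more gain reduction.

B, by 17.025 dB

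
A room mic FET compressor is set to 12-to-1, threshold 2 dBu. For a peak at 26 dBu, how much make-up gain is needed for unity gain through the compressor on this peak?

22 dB

Overshoot 24 dB → 24/12 = 2 dB after compression, so the compressed level is 2 + 2 = 4 dBu.
Make-up = target − compressed = 26 − 4 = 22 dB.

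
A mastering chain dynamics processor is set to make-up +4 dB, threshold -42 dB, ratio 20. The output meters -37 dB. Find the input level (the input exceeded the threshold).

-22 dB

Stripping the +4 dB make-up gives -41 dB at the gain stage.
Post-compression overshoot = -41 − (-42) = 1 dB.
Undo the ratio: input overshoot = 1 × 20 = 20 dB, giving input = -22 dB.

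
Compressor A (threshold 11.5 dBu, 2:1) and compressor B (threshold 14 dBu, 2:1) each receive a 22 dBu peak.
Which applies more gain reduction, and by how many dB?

A, by 1.25 dB

A: GR = 10.5 − 10.5/2 = 5.25 dB.
B: GR = 8 − 8/2 = 4 dB.
A applies 1.25 dB more gain reduction.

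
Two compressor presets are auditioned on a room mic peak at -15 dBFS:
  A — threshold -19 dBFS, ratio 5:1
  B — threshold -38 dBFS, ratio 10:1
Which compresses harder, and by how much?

A: 4 dB over, compressed to 0.8 dB over, so 3.2 dB of GR.
B: 23 dB over, compressed to 2.3 dB over, so 20.7 dB of GR.
Difference: 17.5 dB in favour of B.

B, by 17.5 dB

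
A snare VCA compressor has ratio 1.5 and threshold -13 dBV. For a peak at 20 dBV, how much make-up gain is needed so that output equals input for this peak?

11 dB

Without make-up, output = threshold + overshoot/1.5 = -13 + 22 = 9 dBV.
Gap to target: 11 dB.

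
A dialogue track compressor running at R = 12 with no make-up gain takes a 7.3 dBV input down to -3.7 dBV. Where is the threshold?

Gain reduction = 7.3 − (-3.7) = 11 dB; output overshoot = GR / (R − 1) = 11 / 11 = 1 dB.
Threshold = output − output overshoot = -3.7 − 1 = -4.7 dBV.

-4.7 dBV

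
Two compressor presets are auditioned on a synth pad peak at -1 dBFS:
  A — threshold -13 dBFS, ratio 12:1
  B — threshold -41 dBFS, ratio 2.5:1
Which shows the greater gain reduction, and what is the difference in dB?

A: 12 dB over, compressed to 1 dB over, so 11 dB of GR.
B: 40 dB over, compressed to 16 dB over, so 24 dB of GR.
B reduces 13 dB more.

B, by 13 dB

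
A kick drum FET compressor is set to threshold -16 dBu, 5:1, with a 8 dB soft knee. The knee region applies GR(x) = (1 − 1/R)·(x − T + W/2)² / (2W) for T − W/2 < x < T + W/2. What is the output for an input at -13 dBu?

x − T + W/2 = -13 − (-16) + 4 = 7.
GR = (1 − 1/5) × 7² / 16 = 0.8 × 49 / 16 = 2.45 dB.
Output = -13 − 2.45 = -15.45 dBu.

-15.45 dBu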